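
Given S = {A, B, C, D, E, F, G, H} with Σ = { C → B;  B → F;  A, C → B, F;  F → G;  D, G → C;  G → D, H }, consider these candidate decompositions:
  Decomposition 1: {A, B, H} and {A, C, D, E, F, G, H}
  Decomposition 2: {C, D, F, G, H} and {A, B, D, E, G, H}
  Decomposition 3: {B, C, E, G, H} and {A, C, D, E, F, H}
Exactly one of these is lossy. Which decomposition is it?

Decomposition 1: common = {A, H}, closure = {A, H} → lossy.
Decomposition 2: common = {D, G, H}, closure = {B, C, D, F, G, H} → lossless.
Decomposition 3: common = {C, E, H}, closure = {B, C, D, E, F, G, H} → lossless.

Decomposition 1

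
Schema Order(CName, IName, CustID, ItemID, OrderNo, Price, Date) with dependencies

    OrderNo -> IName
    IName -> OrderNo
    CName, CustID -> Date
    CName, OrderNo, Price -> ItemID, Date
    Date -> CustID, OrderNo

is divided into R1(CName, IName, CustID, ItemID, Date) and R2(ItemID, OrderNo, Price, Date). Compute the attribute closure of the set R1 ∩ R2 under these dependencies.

IName, CustID, ItemID, OrderNo, Date

R1 ∩ R2 = {ItemID, Date}.
Date → CustID, OrderNo applies, adding CustID, OrderNo
OrderNo → IName applies, adding IName
Closure: {IName, CustID, ItemID, OrderNo, Date}.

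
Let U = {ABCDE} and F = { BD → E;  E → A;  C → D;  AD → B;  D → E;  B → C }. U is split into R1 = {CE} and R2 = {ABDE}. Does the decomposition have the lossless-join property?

Common attributes: R1 ∩ R2 = {E}.
Closure of {E}: E → A applies, adding A. So (E)⁺ = {AE}.
The closure contains neither all of R1 = {CE} nor all of R2 = {ABDE}, so the common attributes are not a superkey of either fragment. The join is lossy.

No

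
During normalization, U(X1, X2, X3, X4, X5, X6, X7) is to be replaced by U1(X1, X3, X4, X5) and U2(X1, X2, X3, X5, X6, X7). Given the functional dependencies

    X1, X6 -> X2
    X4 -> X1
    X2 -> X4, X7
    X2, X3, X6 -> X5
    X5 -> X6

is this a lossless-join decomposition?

Yes

Common attributes: U1 ∩ U2 = {X1, X3, X5}.
Closure of {X1, X3, X5}: X5 → X6 applies, adding X6; X1, X6 → X2 applies, adding X2; X2 → X4, X7 applies, adding X4, X7. So (X1, X3, X5)⁺ = {X1, X2, X3, X4, X5, X6, X7}.
This closure contains every attribute of U1, so U1 ∩ U2 → U1. The join is lossless.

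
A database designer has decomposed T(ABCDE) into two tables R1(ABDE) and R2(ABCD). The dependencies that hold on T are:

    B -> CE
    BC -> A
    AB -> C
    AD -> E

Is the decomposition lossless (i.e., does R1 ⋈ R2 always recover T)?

Common attributes: R1 ∩ R2 = {ABD}.
Closure of {ABD}: B → CE applies, adding CE. So (ABD)⁺ = {ABCDE}.
This closure contains every attribute of R1, so R1 ∩ R2 → R1. The join is lossless.

Yes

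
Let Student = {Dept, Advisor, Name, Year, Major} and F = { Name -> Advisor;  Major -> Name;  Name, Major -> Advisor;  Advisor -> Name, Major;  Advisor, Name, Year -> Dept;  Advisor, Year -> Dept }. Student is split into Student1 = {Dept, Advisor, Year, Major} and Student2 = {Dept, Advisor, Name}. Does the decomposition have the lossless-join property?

Yes

Common attributes: Student1 ∩ Student2 = {Dept, Advisor}.
Closure of {Dept, Advisor}: Advisor → Name, Major applies, adding Name, Major. So (Dept, Advisor)⁺ = {Dept, Advisor, Name, Major}.
This closure contains every attribute of Student2, so Student1 ∩ Student2 → Student2. The join is lossless.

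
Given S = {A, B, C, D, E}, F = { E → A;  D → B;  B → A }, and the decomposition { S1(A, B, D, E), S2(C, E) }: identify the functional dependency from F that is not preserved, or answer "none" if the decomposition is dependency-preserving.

none

E → A lies within S1.
D → B lies within S1.
B → A lies within S1.
Every dependency is enforceable on the fragments, so the decomposition is dependency-preserving.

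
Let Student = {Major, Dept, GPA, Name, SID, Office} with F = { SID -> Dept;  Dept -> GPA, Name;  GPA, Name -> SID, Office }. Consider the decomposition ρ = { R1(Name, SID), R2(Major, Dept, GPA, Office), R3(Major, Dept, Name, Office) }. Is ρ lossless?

No

Chase test. Columns are Major, Dept, GPA, Name, SID, Office; row i has aⱼ where attribute j ∈ Ri, else bᵢⱼ.
Initial tableau (one row per fragment):
  row 1: b11 b12 b13 a4 a5 b16
  row 2: a1 a2 a3 b24 b25 a6
  row 3: a1 a2 b33 a4 b35 a6
Rows 2 and 3 agree on Dept; apply Dept→GPA, Name and equate their GPA, Name entries.
Rows 2 and 3 agree on GPA, Name; apply GPA, Name→SID, Office and equate their SID, Office entries.
No row becomes fully distinguished — the join is lossy.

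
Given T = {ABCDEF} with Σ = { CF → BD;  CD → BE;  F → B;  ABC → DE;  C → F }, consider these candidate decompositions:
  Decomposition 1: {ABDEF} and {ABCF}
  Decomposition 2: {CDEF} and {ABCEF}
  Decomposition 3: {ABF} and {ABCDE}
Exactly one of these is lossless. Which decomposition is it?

Decomposition 1: common = {ABF}, closure = {ABF} → lossy.
Decomposition 2: common = {CEF}, closure = {BCDEF} → lossless.
Decomposition 3: common = {AB}, closure = {AB} → lossy.

Decomposition 2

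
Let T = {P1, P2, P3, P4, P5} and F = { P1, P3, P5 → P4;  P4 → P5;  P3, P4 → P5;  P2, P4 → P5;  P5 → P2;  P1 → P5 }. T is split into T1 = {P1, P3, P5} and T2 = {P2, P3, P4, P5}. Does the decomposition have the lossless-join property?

Common attributes: T1 ∩ T2 = {P3, P5}.
Closure of {P3, P5}: P5 → P2 applies, adding P2. So (P3, P5)⁺ = {P2, P3, P5}.
The closure contains neither all of T1 = {P1, P3, P5} nor all of T2 = {P2, P3, P4, P5}, so the common attributes are not a superkey of either fragment. The join is lossy.

No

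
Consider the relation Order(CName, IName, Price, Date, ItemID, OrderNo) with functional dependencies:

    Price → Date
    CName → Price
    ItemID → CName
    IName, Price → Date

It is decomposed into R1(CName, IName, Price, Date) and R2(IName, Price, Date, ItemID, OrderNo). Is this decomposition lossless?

Common attributes: R1 ∩ R2 = {IName, Price, Date}.
No dependency enlarges {IName, Price, Date}, so (IName, Price, Date)⁺ = {IName, Price, Date}.
The closure contains neither all of R1 = {CName, IName, Price, Date} nor all of R2 = {IName, Price, Date, ItemID, OrderNo}, so the common attributes are not a superkey of either fragment. The join is lossy.

No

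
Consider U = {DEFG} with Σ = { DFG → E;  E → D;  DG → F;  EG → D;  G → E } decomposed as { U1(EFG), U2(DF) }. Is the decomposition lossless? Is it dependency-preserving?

lossy and not dependency-preserving

Lossless test: (F)⁺ = {F}, which is a superkey of neither fragment — lossy.
Dependency preservation: the restricted closure of {E} across the fragments never reaches {D}, so E → D cannot be enforced without a join — not preserved.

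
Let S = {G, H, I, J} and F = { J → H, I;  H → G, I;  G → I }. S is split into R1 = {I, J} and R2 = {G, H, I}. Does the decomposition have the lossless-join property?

Common attributes: R1 ∩ R2 = {I}.
No dependency enlarges {I}, so (I)⁺ = {I}.
The closure contains neither all of R1 = {I, J} nor all of R2 = {G, H, I}, so the common attributes are not a superkey of either fragment. The join is lossy.

No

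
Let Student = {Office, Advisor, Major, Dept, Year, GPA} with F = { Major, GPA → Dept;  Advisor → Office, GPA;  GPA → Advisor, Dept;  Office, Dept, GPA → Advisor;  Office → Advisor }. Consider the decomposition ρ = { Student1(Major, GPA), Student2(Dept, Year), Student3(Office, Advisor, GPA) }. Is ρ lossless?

No

Chase test. Columns are Office, Advisor, Major, Dept, Year, GPA; row i has aⱼ where attribute j ∈ Studenti, else bᵢⱼ.
Initial tableau (one row per fragment):
  row 1: b11 b12 a3 b14 b15 a6
  row 2: b21 b22 b23 a4 a5 b26
  row 3: a1 a2 b33 b34 b35 a6
Rows 1 and 3 agree on GPA; apply GPA→Advisor, Dept and equate their Advisor, Dept entries.
Rows 1 and 3 agree on Advisor; apply Advisor→Office, GPA and equate their Office, GPA entries.
No row becomes fully distinguished — the join is lossy.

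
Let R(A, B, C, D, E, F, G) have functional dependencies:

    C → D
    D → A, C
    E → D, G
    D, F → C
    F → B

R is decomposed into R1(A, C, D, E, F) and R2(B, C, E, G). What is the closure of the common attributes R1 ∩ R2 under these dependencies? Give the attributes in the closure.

R1 ∩ R2 = {C, E}.
C → D applies, adding D
D → A, C applies, adding A
E → D, G applies, adding G
Closure: {A, C, D, E, G}.

A, C, D, E, G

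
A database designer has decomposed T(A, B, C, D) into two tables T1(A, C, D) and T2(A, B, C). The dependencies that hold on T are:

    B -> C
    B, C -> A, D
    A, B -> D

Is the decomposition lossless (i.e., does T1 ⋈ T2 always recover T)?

No

Common attributes: T1 ∩ T2 = {A, C}.
No dependency enlarges {A, C}, so (A, C)⁺ = {A, C}.
The closure contains neither all of T1 = {A, C, D} nor all of T2 = {A, B, C}, so the common attributes are not a superkey of either fragment. The join is lossy.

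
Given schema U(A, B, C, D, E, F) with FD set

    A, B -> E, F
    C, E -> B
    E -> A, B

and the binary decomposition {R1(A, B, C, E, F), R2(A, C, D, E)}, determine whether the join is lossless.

Yes

Common attributes: R1 ∩ R2 = {A, C, E}.
Closure of {A, C, E}: C, E → B applies, adding B; A, B → E, F applies, adding F. So (A, C, E)⁺ = {A, B, C, E, F}.
This closure contains every attribute of R1, so R1 ∩ R2 → R1. The join is lossless.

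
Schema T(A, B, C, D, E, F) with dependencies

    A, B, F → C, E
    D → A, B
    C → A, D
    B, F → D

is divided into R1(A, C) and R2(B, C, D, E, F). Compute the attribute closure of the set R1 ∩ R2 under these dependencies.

R1 ∩ R2 = {C}.
C → A, D applies, adding A, D
D → A, B applies, adding B
Closure: {A, B, C, D}.

A, B, C, D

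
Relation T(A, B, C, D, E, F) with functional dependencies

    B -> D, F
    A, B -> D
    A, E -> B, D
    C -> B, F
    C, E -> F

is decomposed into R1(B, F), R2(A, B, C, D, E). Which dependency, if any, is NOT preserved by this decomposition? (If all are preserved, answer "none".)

B → D, F: restricted closure across fragments reaches D, F.
A, B → D lies within R2.
A, E → B, D lies within R2.
C → B, F: restricted closure across fragments reaches B, F.
C, E → F: restricted closure across fragments reaches F.
Every dependency is enforceable on the fragments, so the decomposition is dependency-preserving.

none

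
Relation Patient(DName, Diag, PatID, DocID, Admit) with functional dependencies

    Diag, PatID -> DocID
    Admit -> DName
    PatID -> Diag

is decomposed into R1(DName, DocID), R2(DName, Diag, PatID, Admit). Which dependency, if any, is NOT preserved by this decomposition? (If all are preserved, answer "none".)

Check Diag, PatID → DocID: no single fragment contains all of {Diag, PatID, DocID}, and the restricted closure of {Diag, PatID} across the fragments never reaches {DocID}.
Admit → DName is preserved.
PatID → Diag is preserved.

Diag, PatID -> DocID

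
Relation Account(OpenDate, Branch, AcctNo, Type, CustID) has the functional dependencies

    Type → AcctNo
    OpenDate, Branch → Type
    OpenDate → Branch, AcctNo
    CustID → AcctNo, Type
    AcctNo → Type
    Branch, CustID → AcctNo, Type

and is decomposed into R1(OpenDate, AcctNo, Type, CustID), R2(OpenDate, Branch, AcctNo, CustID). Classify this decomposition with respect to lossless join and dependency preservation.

Lossless test: (OpenDate, AcctNo, CustID)⁺ = {OpenDate, Branch, AcctNo, Type, CustID}, which contains all of one fragment — lossless.
Dependency preservation: OpenDate, Branch → Type; Branch, CustID → AcctNo, Type are not contained in any single fragment, but the restricted closure of each left-hand side across the fragments still reaches the right-hand side; the remaining FDs each lie inside some fragment. All dependencies are preserved.

lossless and dependency-preserving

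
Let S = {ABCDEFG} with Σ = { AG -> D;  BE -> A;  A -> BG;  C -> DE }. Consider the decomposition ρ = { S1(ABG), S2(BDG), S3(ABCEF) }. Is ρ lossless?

No

Chase test. Columns are ABCDEFG; row i has aⱼ where attribute j ∈ Si, else bᵢⱼ.
Initial tableau (one row per fragment):
  row 1: a1 a2 b13 b14 b15 b16 a7
  row 2: b21 a2 b23 a4 b25 b26 a7
  row 3: a1 a2 a3 b34 a5 a6 b37
Rows 1 and 3 agree on A; apply A→BG and equate their BG entries.
Rows 1 and 3 agree on AG; apply AG→D and equate their D entries.
No row becomes fully distinguished — the join is lossy.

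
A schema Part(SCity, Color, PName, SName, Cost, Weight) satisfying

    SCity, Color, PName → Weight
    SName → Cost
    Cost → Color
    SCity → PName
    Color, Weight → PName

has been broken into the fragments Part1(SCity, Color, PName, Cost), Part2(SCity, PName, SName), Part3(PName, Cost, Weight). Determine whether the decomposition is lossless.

No

Chase test. Columns are SCity, Color, PName, SName, Cost, Weight; row i has aⱼ where attribute j ∈ Parti, else bᵢⱼ.
Initial tableau (one row per fragment):
  row 1: a1 a2 a3 b14 a5 b16
  row 2: a1 b22 a3 a4 b25 b26
  row 3: b31 b32 a3 b34 a5 a6
Rows 1 and 3 agree on Cost; apply Cost→Color and equate their Color entries.
No row becomes fully distinguished — the join is lossy.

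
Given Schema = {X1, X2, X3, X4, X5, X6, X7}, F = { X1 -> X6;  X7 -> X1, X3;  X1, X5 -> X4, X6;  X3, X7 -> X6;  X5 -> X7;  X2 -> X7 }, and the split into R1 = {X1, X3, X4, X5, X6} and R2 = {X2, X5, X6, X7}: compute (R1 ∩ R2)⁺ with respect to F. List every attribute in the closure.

R1 ∩ R2 = {X5, X6}.
X5 → X7 applies, adding X7
X7 → X1, X3 applies, adding X1, X3
X1, X5 → X4, X6 applies, adding X4
Closure: {X1, X3, X4, X5, X6, X7}.

X1, X3, X4, X5, X6, X7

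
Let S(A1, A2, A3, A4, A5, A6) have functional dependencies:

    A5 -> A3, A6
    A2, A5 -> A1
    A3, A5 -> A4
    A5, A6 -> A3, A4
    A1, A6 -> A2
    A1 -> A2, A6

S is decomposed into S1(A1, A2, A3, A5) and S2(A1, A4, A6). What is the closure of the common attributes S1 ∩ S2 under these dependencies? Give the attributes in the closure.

S1 ∩ S2 = {A1}.
A1 → A2, A6 applies, adding A2, A6
Closure: {A1, A2, A6}.

A1, A2, A6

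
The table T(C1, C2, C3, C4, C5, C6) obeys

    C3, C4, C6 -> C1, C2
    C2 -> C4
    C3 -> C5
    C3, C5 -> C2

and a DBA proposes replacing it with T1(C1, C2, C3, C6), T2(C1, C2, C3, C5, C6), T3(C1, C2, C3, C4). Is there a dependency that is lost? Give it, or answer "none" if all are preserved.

C3, C4, C6 → C1, C2: restricted closure across fragments reaches C1, C2.
C2 → C4 lies within T3.
C3 → C5 lies within T2.
C3, C5 → C2 lies within T2.
Every dependency is enforceable on the fragments, so the decomposition is dependency-preserving.

none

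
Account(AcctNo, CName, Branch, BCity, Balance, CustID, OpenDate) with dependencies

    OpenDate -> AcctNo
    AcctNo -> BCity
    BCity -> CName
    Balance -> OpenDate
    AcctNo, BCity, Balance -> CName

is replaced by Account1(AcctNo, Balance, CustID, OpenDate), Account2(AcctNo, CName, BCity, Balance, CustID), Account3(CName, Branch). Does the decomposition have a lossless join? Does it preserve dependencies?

Lossless test (chase): Rows 1 and 2 agree on AcctNo; apply AcctNo→BCity and equate their BCity entries. Rows 1 and 2 agree on BCity; apply BCity→CName and equate their CName entries. Rows 1 and 2 agree on Balance; apply Balance→OpenDate and equate their OpenDate entries. No row becomes fully distinguished — the join is lossy.
Dependency preservation: every FD's attributes lie within a single fragment, so each can be enforced locally — preserved.

lossy but dependency-preserving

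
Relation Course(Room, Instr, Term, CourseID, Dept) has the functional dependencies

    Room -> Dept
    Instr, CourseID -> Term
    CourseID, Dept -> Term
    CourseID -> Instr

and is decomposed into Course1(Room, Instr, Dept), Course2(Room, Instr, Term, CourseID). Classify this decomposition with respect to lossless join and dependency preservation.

Lossless test: (Room, Instr)⁺ = {Room, Instr, Dept}, which contains all of one fragment — lossless.
Dependency preservation: CourseID, Dept → Term is not contained in any single fragment, but the restricted closure of its left-hand side across the fragments still reaches the right-hand side; the remaining FDs each lie inside some fragment. All dependencies are preserved.

lossless and dependency-preserving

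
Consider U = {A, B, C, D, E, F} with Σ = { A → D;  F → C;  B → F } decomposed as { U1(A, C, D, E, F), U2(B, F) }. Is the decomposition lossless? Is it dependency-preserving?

Lossless test: (F)⁺ = {C, F}, which is a superkey of neither fragment — lossy.
Dependency preservation: every FD's attributes lie within a single fragment, so each can be enforced locally — preserved.

lossy but dependency-preserving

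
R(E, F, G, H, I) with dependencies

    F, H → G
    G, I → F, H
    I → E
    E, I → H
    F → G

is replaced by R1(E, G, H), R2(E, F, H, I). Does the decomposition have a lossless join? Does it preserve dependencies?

Lossless test: (E, H)⁺ = {E, H}, which is a superkey of neither fragment — lossy.
Dependency preservation: the restricted closure of {F, H} across the fragments never reaches {G}, so F, H → G cannot be enforced without a join — not preserved.

lossy and not dependency-preserving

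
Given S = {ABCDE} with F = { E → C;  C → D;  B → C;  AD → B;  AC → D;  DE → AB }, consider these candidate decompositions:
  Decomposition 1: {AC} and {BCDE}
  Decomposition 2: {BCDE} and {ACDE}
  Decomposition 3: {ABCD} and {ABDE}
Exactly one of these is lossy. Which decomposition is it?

Decomposition 1: common = {C}, closure = {CD} → lossy.
Decomposition 2: common = {CDE}, closure = {ABCDE} → lossless.
Decomposition 3: common = {ABD}, closure = {ABCD} → lossless.

Decomposition 1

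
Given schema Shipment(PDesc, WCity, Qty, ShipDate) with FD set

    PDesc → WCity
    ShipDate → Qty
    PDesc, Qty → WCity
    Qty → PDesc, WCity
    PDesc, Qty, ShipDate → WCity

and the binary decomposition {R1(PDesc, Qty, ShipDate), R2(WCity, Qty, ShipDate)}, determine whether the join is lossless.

Yes

Common attributes: R1 ∩ R2 = {Qty, ShipDate}.
Closure of {Qty, ShipDate}: Qty → PDesc, WCity applies, adding PDesc, WCity. So (Qty, ShipDate)⁺ = {PDesc, WCity, Qty, ShipDate}.
This closure contains every attribute of R1, so R1 ∩ R2 → R1. The join is lossless.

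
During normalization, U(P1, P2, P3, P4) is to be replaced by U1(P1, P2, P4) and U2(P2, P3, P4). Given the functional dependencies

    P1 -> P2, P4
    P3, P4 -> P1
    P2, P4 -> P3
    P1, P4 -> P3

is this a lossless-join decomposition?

Yes

Common attributes: U1 ∩ U2 = {P2, P4}.
Closure of {P2, P4}: P2, P4 → P3 applies, adding P3; P3, P4 → P1 applies, adding P1. So (P2, P4)⁺ = {P1, P2, P3, P4}.
This closure contains every attribute of U1, so U1 ∩ U2 → U1. The join is lossless.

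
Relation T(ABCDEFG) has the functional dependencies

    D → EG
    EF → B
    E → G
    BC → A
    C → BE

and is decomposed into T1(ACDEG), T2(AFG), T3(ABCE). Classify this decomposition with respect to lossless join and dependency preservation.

Lossless test (chase): Rows 1 and 3 agree on E; apply E→G and equate their G entries. Rows 1 and 3 agree on C; apply C→BE and equate their BE entries. No row becomes fully distinguished — the join is lossy.
Dependency preservation: the restricted closure of {EF} across the fragments never reaches {B}, so EF → B cannot be enforced without a join — not preserved.

lossy and not dependency-preserving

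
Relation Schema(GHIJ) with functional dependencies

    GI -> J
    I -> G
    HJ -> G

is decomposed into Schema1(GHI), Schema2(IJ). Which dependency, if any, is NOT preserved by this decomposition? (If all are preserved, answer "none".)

Check HJ → G: no single fragment contains all of {GHJ}, and the restricted closure of {HJ} across the fragments never reaches {G}.
GI → J is preserved.
I → G is preserved.

HJ -> G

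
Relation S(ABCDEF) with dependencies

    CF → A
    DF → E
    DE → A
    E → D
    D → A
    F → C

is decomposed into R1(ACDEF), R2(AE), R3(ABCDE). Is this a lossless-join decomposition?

Chase test. Columns are ABCDEF; row i has aⱼ where attribute j ∈ Ri, else bᵢⱼ.
Initial tableau (one row per fragment):
  row 1: a1 b12 a3 a4 a5 a6
  row 2: a1 b22 b23 b24 a5 b26
  row 3: a1 a2 a3 a4 a5 b36
Rows 1 and 2 agree on E; apply E→D and equate their D entries.
No row becomes fully distinguished — the join is lossy.

No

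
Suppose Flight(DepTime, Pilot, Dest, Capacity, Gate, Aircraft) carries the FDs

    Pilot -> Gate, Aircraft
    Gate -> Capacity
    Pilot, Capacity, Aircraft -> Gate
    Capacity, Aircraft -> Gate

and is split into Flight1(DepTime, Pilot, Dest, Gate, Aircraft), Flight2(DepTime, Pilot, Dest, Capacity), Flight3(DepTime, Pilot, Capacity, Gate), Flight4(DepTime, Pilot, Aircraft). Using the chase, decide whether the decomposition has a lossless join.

Chase test. Columns are DepTime, Pilot, Dest, Capacity, Gate, Aircraft; row i has aⱼ where attribute j ∈ Flighti, else bᵢⱼ.
Initial tableau (one row per fragment):
  row 1: a1 a2 a3 b14 a5 a6
  row 2: a1 a2 a3 a4 b25 b26
  row 3: a1 a2 b33 a4 a5 b36
  row 4: a1 a2 b43 b44 b45 a6
Rows 1 and 2 agree on Pilot; apply Pilot→Gate, Aircraft and equate their Gate, Aircraft entries.
Rows 1 and 3 agree on Pilot; apply Pilot→Gate, Aircraft and equate their Gate, Aircraft entries.
Rows 1 and 4 agree on Pilot; apply Pilot→Gate, Aircraft and equate their Gate, Aircraft entries.
Rows 1 and 2 agree on Gate; apply Gate→Capacity and equate their Capacity entries.
Rows 1 and 4 agree on Gate; apply Gate→Capacity and equate their Capacity entries.
Row 1 is now all distinguished symbols — the join is lossless.

Yes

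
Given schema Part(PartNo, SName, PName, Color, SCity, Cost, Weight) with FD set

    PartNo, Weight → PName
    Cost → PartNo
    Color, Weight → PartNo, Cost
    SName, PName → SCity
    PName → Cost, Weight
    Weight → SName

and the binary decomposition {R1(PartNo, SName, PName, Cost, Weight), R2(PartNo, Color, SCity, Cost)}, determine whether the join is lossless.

No

Common attributes: R1 ∩ R2 = {PartNo, Cost}.
No dependency enlarges {PartNo, Cost}, so (PartNo, Cost)⁺ = {PartNo, Cost}.
The closure contains neither all of R1 = {PartNo, SName, PName, Cost, Weight} nor all of R2 = {PartNo, Color, SCity, Cost}, so the common attributes are not a superkey of either fragment. The join is lossy.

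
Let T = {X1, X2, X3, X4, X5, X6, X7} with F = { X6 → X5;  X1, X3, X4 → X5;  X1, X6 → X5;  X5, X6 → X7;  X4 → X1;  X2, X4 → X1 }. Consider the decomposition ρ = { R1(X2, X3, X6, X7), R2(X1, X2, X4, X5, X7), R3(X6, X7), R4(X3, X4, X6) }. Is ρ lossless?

Chase test. Columns are X1, X2, X3, X4, X5, X6, X7; row i has aⱼ where attribute j ∈ Ri, else bᵢⱼ.
Initial tableau (one row per fragment):
  row 1: b11 a2 a3 b14 b15 a6 a7
  row 2: a1 a2 b23 a4 a5 b26 a7
  row 3: b31 b32 b33 b34 b35 a6 a7
  row 4: b41 b42 a3 a4 b45 a6 b47
Rows 1 and 3 agree on X6; apply X6→X5 and equate their X5 entries.
Rows 1 and 4 agree on X6; apply X6→X5 and equate their X5 entries.
Rows 1 and 4 agree on X5, X6; apply X5, X6→X7 and equate their X7 entries.
Rows 2 and 4 agree on X4; apply X4→X1 and equate their X1 entries.
No row becomes fully distinguished — the join is lossy.

No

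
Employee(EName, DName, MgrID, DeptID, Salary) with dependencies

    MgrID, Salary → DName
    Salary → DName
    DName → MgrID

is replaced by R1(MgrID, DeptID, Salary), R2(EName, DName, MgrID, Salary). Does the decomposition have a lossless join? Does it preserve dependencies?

lossy but dependency-preserving

Lossless test: (MgrID, Salary)⁺ = {DName, MgrID, Salary}, which is a superkey of neither fragment — lossy.
Dependency preservation: every FD's attributes lie within a single fragment, so each can be enforced locally — preserved.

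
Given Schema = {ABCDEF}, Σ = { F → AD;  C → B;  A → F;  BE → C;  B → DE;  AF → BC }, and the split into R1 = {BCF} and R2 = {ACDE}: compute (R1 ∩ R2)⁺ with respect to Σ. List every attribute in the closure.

BCDE

R1 ∩ R2 = {C}.
C → B applies, adding B
B → DE applies, adding DE
Closure: {BCDE}.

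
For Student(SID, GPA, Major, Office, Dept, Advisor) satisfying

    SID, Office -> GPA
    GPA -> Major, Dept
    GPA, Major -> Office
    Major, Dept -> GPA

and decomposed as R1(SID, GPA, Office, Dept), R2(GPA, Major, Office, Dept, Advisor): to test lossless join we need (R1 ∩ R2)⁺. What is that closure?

GPA, Major, Office, Dept

R1 ∩ R2 = {GPA, Office, Dept}.
GPA → Major, Dept applies, adding Major
Closure: {GPA, Major, Office, Dept}.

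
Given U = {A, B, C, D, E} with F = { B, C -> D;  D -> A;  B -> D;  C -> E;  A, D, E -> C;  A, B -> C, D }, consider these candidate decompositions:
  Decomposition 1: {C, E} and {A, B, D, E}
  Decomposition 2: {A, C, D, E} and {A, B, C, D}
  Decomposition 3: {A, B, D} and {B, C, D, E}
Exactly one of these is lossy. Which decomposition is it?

Decomposition 1: common = {E}, closure = {E} → lossy.
Decomposition 2: common = {A, C, D}, closure = {A, C, D, E} → lossless.
Decomposition 3: common = {B, D}, closure = {A, B, C, D, E} → lossless.

Decomposition 1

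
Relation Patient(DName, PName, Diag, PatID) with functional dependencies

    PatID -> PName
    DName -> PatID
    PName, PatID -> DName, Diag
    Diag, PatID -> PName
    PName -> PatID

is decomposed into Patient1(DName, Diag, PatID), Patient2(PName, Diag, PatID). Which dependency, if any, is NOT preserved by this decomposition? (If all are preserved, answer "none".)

none

PatID → PName lies within Patient2.
DName → PatID lies within Patient1.
PName, PatID → DName, Diag: restricted closure across fragments reaches DName, Diag.
Diag, PatID → PName lies within Patient2.
PName → PatID lies within Patient2.
Every dependency is enforceable on the fragments, so the decomposition is dependency-preserving.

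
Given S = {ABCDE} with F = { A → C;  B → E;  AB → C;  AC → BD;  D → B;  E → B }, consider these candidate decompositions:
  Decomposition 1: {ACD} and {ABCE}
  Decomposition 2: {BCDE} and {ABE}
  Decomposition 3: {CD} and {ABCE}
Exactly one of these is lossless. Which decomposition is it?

Decomposition 1: common = {AC}, closure = {ABCDE} → lossless.
Decomposition 2: common = {BE}, closure = {BE} → lossy.
Decomposition 3: common = {C}, closure = {C} → lossy.

Decomposition 1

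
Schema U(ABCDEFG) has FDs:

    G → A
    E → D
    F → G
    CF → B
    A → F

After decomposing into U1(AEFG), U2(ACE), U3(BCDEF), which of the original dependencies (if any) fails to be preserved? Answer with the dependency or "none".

none

G → A lies within U1.
E → D lies within U3.
F → G lies within U1.
CF → B lies within U3.
A → F lies within U1.
Every dependency is enforceable on the fragments, so the decomposition is dependency-preserving.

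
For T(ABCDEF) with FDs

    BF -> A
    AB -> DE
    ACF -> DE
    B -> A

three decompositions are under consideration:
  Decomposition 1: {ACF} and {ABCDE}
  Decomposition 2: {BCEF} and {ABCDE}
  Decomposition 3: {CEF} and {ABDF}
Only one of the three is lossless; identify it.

Decomposition 1: common = {AC}, closure = {AC} → lossy.
Decomposition 2: common = {BCE}, closure = {ABCDE} → lossless.
Decomposition 3: common = {F}, closure = {F} → lossy.

Decomposition 2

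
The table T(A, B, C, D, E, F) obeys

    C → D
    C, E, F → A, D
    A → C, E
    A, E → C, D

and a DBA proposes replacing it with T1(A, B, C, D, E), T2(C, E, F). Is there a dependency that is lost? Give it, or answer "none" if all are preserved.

Check C, E, F → A, D: no single fragment contains all of {A, C, D, E, F}, and the restricted closure of {C, E, F} across the fragments never reaches {A, D}.
C → D is preserved.
A → C, E is preserved.
A, E → C, D is preserved.

C, E, F → A, D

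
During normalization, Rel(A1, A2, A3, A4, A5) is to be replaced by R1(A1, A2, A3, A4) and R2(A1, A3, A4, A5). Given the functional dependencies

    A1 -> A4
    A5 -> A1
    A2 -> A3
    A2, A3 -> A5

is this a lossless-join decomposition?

No

Common attributes: R1 ∩ R2 = {A1, A3, A4}.
No dependency enlarges {A1, A3, A4}, so (A1, A3, A4)⁺ = {A1, A3, A4}.
The closure contains neither all of R1 = {A1, A2, A3, A4} nor all of R2 = {A1, A3, A4, A5}, so the common attributes are not a superkey of either fragment. The join is lossy.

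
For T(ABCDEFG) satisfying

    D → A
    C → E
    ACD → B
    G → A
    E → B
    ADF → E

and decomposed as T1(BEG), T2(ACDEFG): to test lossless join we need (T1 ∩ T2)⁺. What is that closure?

ABEG

T1 ∩ T2 = {EG}.
G → A applies, adding A
E → B applies, adding B
Closure: {ABEG}.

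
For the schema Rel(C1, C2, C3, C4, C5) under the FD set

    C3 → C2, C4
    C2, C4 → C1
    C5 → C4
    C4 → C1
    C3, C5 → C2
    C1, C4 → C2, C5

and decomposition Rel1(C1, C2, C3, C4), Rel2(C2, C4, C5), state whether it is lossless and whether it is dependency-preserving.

lossless and dependency-preserving

Lossless test: (C2, C4)⁺ = {C1, C2, C4, C5}, which contains all of one fragment — lossless.
Dependency preservation: C3, C5 → C2; C1, C4 → C2, C5 are not contained in any single fragment, but the restricted closure of each left-hand side across the fragments still reaches the right-hand side; the remaining FDs each lie inside some fragment. All dependencies are preserved.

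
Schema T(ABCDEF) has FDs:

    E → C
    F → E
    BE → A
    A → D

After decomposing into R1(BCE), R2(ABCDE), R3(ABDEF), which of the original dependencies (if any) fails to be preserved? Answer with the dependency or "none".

none

E → C lies within R1.
F → E lies within R3.
BE → A lies within R2.
A → D lies within R2.
Every dependency is enforceable on the fragments, so the decomposition is dependency-preserving.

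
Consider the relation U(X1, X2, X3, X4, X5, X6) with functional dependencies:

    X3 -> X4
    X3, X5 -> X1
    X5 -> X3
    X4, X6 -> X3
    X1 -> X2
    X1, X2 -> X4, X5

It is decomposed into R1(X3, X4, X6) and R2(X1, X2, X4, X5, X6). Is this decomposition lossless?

Common attributes: R1 ∩ R2 = {X4, X6}.
Closure of {X4, X6}: X4, X6 → X3 applies, adding X3. So (X4, X6)⁺ = {X3, X4, X6}.
This closure contains every attribute of R1, so R1 ∩ R2 → R1. The join is lossless.

Yes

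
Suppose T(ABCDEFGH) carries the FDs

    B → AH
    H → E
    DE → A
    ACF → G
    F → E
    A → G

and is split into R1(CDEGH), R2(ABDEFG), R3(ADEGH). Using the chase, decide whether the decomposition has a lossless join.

Chase test. Columns are ABCDEFGH; row i has aⱼ where attribute j ∈ Ri, else bᵢⱼ.
Initial tableau (one row per fragment):
  row 1: b11 b12 a3 a4 a5 b16 a7 a8
  row 2: a1 a2 b23 a4 a5 a6 a7 b28
  row 3: a1 b32 b33 a4 a5 b36 a7 a8
Rows 1 and 2 agree on DE; apply DE→A and equate their A entries.
No row becomes fully distinguished — the join is lossy.

No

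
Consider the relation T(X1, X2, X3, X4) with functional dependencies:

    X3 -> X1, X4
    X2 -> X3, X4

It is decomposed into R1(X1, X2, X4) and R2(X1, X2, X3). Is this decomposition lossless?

Common attributes: R1 ∩ R2 = {X1, X2}.
Closure of {X1, X2}: X2 → X3, X4 applies, adding X3, X4. So (X1, X2)⁺ = {X1, X2, X3, X4}.
This closure contains every attribute of R1, so R1 ∩ R2 → R1. The join is lossless.

Yes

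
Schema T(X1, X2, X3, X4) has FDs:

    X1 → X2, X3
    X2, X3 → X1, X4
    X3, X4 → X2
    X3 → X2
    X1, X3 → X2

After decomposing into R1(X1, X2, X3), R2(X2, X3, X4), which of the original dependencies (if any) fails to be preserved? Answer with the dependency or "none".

none

X1 → X2, X3 lies within R1.
X2, X3 → X1, X4: restricted closure across fragments reaches X1, X4.
X3, X4 → X2 lies within R2.
X3 → X2 lies within R1.
X1, X3 → X2 lies within R1.
Every dependency is enforceable on the fragments, so the decomposition is dependency-preserving.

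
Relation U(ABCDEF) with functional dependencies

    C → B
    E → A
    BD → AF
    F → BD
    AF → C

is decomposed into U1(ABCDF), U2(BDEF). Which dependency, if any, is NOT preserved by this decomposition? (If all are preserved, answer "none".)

Check E → A: no single fragment contains all of {AE}, and the restricted closure of {E} across the fragments never reaches {A}.
C → B is preserved.
BD → AF is preserved.
F → BD is preserved.
AF → C is preserved.

E → A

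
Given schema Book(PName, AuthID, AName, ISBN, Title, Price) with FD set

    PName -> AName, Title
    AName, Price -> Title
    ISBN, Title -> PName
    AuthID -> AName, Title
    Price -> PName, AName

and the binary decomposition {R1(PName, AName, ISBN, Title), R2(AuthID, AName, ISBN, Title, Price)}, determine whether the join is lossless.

Common attributes: R1 ∩ R2 = {AName, ISBN, Title}.
Closure of {AName, ISBN, Title}: ISBN, Title → PName applies, adding PName. So (AName, ISBN, Title)⁺ = {PName, AName, ISBN, Title}.
This closure contains every attribute of R1, so R1 ∩ R2 → R1. The join is lossless.

Yes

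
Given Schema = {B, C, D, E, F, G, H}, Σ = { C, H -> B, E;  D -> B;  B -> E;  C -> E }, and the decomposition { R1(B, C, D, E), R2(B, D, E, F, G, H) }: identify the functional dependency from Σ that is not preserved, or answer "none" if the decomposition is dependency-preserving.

Check C, H → B, E: no single fragment contains all of {B, C, E, H}, and the restricted closure of {C, H} across the fragments never reaches {B, E}.
D → B is preserved.
B → E is preserved.
C → E is preserved.

C, H -> B, E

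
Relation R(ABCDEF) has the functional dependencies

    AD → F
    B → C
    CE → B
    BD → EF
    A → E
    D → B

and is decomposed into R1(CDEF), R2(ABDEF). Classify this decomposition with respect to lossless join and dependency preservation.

lossless but not dependency-preserving

Lossless test: (DEF)⁺ = {BCDEF}, which contains all of one fragment — lossless.
Dependency preservation: the restricted closure of {B} across the fragments never reaches {C}, so B → C cannot be enforced without a join — not preserved.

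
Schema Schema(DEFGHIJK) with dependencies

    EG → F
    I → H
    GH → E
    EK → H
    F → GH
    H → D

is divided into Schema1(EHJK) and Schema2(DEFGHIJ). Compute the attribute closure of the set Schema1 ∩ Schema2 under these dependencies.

DEHJ

Schema1 ∩ Schema2 = {EHJ}.
H → D applies, adding D
Closure: {DEHJ}.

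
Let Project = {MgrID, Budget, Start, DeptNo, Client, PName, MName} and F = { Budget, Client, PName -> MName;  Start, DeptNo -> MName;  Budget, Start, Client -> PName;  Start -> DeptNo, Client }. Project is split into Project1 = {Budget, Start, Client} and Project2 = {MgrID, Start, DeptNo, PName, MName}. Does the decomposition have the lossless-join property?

Common attributes: Project1 ∩ Project2 = {Start}.
Closure of {Start}: Start → DeptNo, Client applies, adding DeptNo, Client; Start, DeptNo → MName applies, adding MName. So (Start)⁺ = {Start, DeptNo, Client, MName}.
The closure contains neither all of Project1 = {Budget, Start, Client} nor all of Project2 = {MgrID, Start, DeptNo, PName, MName}, so the common attributes are not a superkey of either fragment. The join is lossy.

No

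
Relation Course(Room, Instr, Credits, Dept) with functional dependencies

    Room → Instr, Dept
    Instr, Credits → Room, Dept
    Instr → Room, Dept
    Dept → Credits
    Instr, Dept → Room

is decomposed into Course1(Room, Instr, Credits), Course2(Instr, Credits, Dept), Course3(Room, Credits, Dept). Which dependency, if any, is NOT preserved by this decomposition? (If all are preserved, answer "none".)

none

Room → Instr, Dept: restricted closure across fragments reaches Instr, Dept.
Instr, Credits → Room, Dept: restricted closure across fragments reaches Room, Dept.
Instr → Room, Dept: restricted closure across fragments reaches Room, Dept.
Dept → Credits lies within Course2.
Instr, Dept → Room: restricted closure across fragments reaches Room.
Every dependency is enforceable on the fragments, so the decomposition is dependency-preserving.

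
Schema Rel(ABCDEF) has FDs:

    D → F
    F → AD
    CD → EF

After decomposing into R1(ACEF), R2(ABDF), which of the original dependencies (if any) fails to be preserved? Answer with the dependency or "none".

none

D → F lies within R2.
F → AD lies within R2.
CD → EF: restricted closure across fragments reaches EF.
Every dependency is enforceable on the fragments, so the decomposition is dependency-preserving.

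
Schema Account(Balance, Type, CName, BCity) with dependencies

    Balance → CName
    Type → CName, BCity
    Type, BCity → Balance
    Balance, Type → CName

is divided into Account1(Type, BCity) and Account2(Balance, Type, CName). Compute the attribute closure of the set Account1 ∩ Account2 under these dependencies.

Balance, Type, CName, BCity

Account1 ∩ Account2 = {Type}.
Type → CName, BCity applies, adding CName, BCity
Type, BCity → Balance applies, adding Balance
Closure: {Balance, Type, CName, BCity}.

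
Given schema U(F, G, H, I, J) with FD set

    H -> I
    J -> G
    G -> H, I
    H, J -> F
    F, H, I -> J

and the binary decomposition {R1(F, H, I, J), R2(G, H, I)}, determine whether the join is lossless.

No

Common attributes: R1 ∩ R2 = {H, I}.
No dependency enlarges {H, I}, so (H, I)⁺ = {H, I}.
The closure contains neither all of R1 = {F, H, I, J} nor all of R2 = {G, H, I}, so the common attributes are not a superkey of either fragment. The join is lossy.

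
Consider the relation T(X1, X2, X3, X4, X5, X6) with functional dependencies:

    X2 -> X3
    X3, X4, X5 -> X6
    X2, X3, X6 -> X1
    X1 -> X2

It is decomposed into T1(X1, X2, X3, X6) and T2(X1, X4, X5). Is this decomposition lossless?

No

Common attributes: T1 ∩ T2 = {X1}.
Closure of {X1}: X1 → X2 applies, adding X2; X2 → X3 applies, adding X3. So (X1)⁺ = {X1, X2, X3}.
The closure contains neither all of T1 = {X1, X2, X3, X6} nor all of T2 = {X1, X4, X5}, so the common attributes are not a superkey of either fragment. The join is lossy.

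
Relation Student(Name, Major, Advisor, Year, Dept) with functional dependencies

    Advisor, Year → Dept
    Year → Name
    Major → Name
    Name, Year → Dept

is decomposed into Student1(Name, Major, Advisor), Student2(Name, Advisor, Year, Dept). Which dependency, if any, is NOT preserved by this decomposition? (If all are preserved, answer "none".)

Advisor, Year → Dept lies within Student2.
Year → Name lies within Student2.
Major → Name lies within Student1.
Name, Year → Dept lies within Student2.
Every dependency is enforceable on the fragments, so the decomposition is dependency-preserving.

none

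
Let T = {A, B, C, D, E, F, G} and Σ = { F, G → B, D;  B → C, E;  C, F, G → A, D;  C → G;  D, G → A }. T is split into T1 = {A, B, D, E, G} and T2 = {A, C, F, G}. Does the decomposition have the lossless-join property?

No

Common attributes: T1 ∩ T2 = {A, G}.
No dependency enlarges {A, G}, so (A, G)⁺ = {A, G}.
The closure contains neither all of T1 = {A, B, D, E, G} nor all of T2 = {A, C, F, G}, so the common attributes are not a superkey of either fragment. The join is lossy.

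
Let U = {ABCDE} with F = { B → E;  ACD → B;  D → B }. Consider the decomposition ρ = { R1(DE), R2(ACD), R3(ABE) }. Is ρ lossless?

Chase test. Columns are ABCDE; row i has aⱼ where attribute j ∈ Ri, else bᵢⱼ.
Initial tableau (one row per fragment):
  row 1: b11 b12 b13 a4 a5
  row 2: a1 b22 a3 a4 b25
  row 3: a1 a2 b33 b34 a5
Rows 1 and 2 agree on D; apply D→B and equate their B entries.
Rows 1 and 2 agree on B; apply B→E and equate their E entries.
No row becomes fully distinguished — the join is lossy.

No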